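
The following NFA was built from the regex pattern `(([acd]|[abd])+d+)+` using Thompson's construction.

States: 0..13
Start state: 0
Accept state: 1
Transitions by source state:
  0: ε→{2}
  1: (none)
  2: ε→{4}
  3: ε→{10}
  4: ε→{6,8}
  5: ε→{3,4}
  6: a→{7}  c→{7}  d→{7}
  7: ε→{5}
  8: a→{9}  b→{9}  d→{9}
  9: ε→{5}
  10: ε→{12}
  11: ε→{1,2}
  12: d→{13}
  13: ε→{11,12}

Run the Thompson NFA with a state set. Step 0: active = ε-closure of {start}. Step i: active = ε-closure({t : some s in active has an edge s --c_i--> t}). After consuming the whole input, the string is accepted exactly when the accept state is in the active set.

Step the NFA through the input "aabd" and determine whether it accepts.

Answer: ACCEPT

Derivation:
start: ε-closure({0}) = {0,2,4,6,8}
'a' @ 1: {3,4,5,6,7,8,9,10,12}
'a' @ 2: {3,4,5,6,7,8,9,10,12}
'b' @ 3: {3,4,5,6,8,9,10,12}
'd' @ 4: {1,2,3,4,5,6,7,8,9,10,11,12,13}  ✓accept
final: {1,2,3,4,5,6,7,8,9,10,11,12,13}; accept 1 in set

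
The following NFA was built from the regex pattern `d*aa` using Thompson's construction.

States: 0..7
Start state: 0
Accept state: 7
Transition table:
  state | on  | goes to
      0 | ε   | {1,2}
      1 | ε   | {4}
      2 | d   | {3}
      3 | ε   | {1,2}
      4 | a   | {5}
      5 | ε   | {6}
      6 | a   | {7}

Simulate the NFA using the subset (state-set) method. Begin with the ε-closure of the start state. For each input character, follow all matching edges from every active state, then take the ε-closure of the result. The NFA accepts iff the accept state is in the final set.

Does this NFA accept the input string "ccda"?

S₀ = ε-closure({0}) = {0,1,2,4}
'c' @ 1: {}  — dead — no transitions
rest 'cda' ignored (set empty)
after full input: {}  (accept=7 not in)

Answer: REJECT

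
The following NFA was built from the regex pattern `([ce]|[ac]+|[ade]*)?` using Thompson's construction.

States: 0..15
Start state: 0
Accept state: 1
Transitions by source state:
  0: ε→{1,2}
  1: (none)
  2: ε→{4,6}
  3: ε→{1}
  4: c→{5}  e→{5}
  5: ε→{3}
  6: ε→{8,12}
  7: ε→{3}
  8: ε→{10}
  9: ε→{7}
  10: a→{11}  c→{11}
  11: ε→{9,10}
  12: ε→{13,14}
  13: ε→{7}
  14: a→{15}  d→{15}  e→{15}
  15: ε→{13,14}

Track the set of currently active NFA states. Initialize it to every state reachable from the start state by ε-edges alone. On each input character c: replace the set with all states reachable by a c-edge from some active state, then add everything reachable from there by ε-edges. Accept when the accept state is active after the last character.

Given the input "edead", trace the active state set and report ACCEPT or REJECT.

Answer: ACCEPT

Trace:
initial (ε-close {0}): {0,1,2,3,4,6,7,8,10,12,13,14}
'e' @ 1: {1,3,5,7,13,14,15}  (accept∈set)
'd' @ 2: {1,3,7,13,14,15}  (accept∈set)
'e' @ 3: {1,3,7,13,14,15}  (accept∈set)
'a' @ 4: {1,3,7,13,14,15}  (accept∈set)
'd' @ 5: {1,3,7,13,14,15}  (accept∈set)
final: {1,3,7,13,14,15}; accept 1 in set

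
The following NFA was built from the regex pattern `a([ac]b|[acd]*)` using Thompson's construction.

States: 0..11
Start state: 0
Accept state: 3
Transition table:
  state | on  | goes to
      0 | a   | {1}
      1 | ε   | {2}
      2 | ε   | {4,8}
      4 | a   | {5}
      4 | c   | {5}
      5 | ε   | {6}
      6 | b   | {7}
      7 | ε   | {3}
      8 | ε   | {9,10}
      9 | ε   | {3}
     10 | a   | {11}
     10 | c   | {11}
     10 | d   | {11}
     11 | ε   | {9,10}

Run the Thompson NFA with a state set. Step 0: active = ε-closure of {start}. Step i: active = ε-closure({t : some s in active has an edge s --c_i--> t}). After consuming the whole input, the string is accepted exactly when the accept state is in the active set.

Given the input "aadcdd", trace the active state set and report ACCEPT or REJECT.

start: ε-closure({0}) = {0}
'a' @ 1: {1,2,3,4,8,9,10}  (accept∈set)
'a' @ 2: {3,5,6,9,10,11}  (accept∈set)
'd' @ 3: {3,9,10,11}  (accept∈set)
'c' @ 4: {3,9,10,11}  (accept∈set)
'd' @ 5: {3,9,10,11}  (accept∈set)
'd' @ 6: {3,9,10,11}  (accept∈set)
final: {3,9,10,11}; accept 3 in set

Answer: ACCEPT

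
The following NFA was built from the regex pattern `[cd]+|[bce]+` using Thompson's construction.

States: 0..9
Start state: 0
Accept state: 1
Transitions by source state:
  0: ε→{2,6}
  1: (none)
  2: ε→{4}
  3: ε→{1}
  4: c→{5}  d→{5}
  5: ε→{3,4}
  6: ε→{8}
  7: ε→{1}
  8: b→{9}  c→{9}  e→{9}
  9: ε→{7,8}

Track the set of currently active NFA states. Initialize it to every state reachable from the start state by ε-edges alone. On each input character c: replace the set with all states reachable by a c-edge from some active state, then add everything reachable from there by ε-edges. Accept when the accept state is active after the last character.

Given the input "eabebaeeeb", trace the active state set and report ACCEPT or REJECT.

Answer: REJECT

Trace:
S₀ = ε-closure({0}) = {0,2,4,6,8}
'e' @ 1: {1,7,8,9}  (accept∈set)
'a' @ 2: {}  — no active states
rest 'bebaeeeb' ignored (set empty)
after full input: {}  (accept=1 not in)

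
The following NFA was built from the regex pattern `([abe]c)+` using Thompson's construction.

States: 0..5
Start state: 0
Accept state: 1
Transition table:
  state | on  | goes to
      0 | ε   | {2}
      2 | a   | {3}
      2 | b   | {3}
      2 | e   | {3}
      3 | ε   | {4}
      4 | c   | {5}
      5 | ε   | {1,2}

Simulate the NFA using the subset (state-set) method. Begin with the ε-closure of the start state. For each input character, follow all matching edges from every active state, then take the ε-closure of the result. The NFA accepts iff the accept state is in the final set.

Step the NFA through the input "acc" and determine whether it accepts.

Answer: REJECT

Derivation:
initial (ε-close {0}): {0,2}
'a' @ 1: {3,4}
'c' @ 2: {1,2,5}  [accepting]
'c' @ 3: {}  — no active states
after full input: {}  (accept=1 not in)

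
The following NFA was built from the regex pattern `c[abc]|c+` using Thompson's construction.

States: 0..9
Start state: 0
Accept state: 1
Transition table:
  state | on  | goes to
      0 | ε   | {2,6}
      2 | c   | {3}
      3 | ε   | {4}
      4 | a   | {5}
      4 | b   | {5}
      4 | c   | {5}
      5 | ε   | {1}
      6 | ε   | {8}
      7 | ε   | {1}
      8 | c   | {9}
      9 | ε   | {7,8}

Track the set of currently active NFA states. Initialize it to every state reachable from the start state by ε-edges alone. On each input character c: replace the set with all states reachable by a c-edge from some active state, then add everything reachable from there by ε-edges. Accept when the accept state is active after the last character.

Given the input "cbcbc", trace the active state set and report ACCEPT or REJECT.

Answer: REJECT

Steps:
start: ε-closure({0}) = {0,2,6,8}
'c' @ 1: {1,3,4,7,8,9}  (accept∈set)
'b' @ 2: {1,5}  (accept∈set)
'c' @ 3: {}  — state set empty
rest 'bc' ignored (set empty)
after full input: {}  (accept=1 not in)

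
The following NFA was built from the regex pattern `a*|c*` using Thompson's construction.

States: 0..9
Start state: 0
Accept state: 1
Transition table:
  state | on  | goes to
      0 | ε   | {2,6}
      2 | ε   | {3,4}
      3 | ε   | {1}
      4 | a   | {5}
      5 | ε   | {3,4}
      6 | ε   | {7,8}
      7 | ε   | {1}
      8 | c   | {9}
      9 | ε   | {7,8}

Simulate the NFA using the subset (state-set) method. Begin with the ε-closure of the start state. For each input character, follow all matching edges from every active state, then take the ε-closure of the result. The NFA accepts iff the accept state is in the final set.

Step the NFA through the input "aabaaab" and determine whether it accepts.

Answer: REJECT

Steps:
initial (ε-close {0}): {0,1,2,3,4,6,7,8}
'a' @ 1: {1,3,4,5}  [accepting]
'a' @ 2: {1,3,4,5}  [accepting]
'b' @ 3: {}  — no active states
rest 'aaab' ignored (set empty)
final: {}; accept 1 not in set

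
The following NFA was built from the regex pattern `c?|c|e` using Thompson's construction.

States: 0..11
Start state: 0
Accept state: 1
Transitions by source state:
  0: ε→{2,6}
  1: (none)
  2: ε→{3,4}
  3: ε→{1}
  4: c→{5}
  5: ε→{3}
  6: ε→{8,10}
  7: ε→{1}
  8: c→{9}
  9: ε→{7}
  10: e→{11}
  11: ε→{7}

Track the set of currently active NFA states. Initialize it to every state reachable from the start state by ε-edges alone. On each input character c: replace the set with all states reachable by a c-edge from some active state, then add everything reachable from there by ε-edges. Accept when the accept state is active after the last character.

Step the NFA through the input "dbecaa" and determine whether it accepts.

Answer: REJECT

Steps:
start: ε-closure({0}) = {0,1,2,3,4,6,8,10}
'd' @ 1: {}  — no active states
rest 'becaa' ignored (set empty)
final: {}; accept 1 not in set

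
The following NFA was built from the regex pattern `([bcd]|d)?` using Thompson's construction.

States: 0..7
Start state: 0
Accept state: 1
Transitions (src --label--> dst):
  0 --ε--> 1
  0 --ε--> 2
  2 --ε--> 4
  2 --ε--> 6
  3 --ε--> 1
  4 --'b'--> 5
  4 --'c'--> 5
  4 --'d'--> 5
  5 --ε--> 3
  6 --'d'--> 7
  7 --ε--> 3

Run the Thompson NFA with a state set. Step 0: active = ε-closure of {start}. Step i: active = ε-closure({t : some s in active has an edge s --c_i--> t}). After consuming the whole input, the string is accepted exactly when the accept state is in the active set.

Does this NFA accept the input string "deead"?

Answer: REJECT

Trace:
start: ε-closure({0}) = {0,1,2,4,6}
'd' @ 1: {1,3,5,7}  ✓accept
'e' @ 2: {}  — dead — no transitions
rest 'ead' ignored (set empty)
final: {}; accept 1 not in set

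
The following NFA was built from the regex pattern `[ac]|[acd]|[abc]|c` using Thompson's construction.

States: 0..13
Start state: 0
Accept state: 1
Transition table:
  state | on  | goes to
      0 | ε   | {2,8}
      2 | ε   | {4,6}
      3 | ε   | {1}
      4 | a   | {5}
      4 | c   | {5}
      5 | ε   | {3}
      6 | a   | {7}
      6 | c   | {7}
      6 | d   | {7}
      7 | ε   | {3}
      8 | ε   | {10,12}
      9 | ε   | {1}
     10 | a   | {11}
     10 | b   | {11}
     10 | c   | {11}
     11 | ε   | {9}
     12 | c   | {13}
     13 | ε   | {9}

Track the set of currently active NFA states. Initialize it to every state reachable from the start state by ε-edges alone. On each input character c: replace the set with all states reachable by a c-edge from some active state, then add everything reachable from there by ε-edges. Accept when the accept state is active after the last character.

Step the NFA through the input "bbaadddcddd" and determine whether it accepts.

start: ε-closure({0}) = {0,2,4,6,8,10,12}
'b' @ 1: {1,9,11}  [accepting]
'b' @ 2: {}  — no active states
rest 'aadddcddd' ignored (set empty)
end set {} — state 1 not in

Answer: REJECT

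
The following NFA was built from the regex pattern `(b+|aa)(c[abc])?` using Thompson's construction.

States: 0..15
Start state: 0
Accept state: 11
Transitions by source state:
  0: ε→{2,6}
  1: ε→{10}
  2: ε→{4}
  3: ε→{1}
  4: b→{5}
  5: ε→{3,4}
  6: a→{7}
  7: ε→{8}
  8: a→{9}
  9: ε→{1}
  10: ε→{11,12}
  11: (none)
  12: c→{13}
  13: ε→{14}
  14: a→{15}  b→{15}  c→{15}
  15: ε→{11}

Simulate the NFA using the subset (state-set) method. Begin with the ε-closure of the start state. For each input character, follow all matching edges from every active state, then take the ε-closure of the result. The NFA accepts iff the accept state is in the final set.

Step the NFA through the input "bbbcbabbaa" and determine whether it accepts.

start: ε-closure({0}) = {0,2,4,6}
'b' @ 1: {1,3,4,5,10,11,12}  (accept∈set)
'b' @ 2: {1,3,4,5,10,11,12}  (accept∈set)
'b' @ 3: {1,3,4,5,10,11,12}  (accept∈set)
'c' @ 4: {13,14}
'b' @ 5: {11,15}  (accept∈set)
'a' @ 6: {}  — state set empty
rest 'bbaa' ignored (set empty)
final: {}; accept 11 not in set

Answer: REJECT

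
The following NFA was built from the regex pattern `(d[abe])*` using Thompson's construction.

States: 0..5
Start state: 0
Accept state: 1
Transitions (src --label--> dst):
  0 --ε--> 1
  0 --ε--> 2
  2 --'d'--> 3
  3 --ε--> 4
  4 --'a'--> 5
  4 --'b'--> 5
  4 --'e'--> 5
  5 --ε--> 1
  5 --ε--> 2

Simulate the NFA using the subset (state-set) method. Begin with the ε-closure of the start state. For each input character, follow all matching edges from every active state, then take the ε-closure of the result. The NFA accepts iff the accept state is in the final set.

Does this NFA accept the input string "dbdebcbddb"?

Answer: REJECT

Steps:
start: ε-closure({0}) = {0,1,2}
'd' @ 1: {3,4}
'b' @ 2: {1,2,5}  [accepting]
'd' @ 3: {3,4}
'e' @ 4: {1,2,5}  [accepting]
'b' @ 5: {}  — state set empty
rest 'cbddb' ignored (set empty)
end set {} — state 1 not in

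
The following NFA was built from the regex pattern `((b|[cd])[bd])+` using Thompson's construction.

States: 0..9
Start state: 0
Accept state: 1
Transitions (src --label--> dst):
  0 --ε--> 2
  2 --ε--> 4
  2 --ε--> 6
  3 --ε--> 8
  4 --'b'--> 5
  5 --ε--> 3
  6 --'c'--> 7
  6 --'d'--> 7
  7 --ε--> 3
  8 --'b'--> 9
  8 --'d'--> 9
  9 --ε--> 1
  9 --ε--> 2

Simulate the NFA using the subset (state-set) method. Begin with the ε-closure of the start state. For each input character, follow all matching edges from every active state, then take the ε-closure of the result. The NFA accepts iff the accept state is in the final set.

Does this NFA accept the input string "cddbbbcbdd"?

S₀ = ε-closure({0}) = {0,2,4,6}
'c' @ 1: {3,7,8}
'd' @ 2: {1,2,4,6,9}  (accept∈set)
'd' @ 3: {3,7,8}
'b' @ 4: {1,2,4,6,9}  (accept∈set)
'b' @ 5: {3,5,8}
'b' @ 6: {1,2,4,6,9}  (accept∈set)
'c' @ 7: {3,7,8}
'b' @ 8: {1,2,4,6,9}  (accept∈set)
'd' @ 9: {3,7,8}
'd' @ 10: {1,2,4,6,9}  (accept∈set)
after full input: {1,2,4,6,9}  (accept=1 in)

Answer: ACCEPT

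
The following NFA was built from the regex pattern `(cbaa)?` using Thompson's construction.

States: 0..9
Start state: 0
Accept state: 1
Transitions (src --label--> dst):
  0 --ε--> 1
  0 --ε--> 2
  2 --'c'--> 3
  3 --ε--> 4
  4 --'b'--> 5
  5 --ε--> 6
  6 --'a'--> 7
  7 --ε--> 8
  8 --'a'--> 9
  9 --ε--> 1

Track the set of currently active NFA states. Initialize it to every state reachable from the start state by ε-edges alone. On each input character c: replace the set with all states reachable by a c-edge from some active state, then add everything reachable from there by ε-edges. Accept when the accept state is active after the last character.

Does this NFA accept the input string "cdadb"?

Answer: REJECT

Trace:
start: ε-closure({0}) = {0,1,2}
'c' @ 1: {3,4}
'd' @ 2: {}  — dead — no transitions
rest 'adb' ignored (set empty)
after full input: {}  (accept=1 not in)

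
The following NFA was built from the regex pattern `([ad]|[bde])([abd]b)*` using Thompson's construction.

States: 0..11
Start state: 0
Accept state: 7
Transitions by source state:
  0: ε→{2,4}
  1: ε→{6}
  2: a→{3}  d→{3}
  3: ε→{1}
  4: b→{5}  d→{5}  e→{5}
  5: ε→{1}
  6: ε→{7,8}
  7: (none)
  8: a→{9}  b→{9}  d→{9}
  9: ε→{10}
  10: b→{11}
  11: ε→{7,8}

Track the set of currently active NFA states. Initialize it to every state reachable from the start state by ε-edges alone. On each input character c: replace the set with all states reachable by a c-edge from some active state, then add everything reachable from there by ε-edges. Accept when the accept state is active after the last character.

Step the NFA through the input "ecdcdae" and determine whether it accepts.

Answer: REJECT

Steps:
S₀ = ε-closure({0}) = {0,2,4}
'e' @ 1: {1,5,6,7,8}  ✓accept
'c' @ 2: {}  — dead — no transitions
rest 'dcdae' ignored (set empty)
final: {}; accept 7 not in set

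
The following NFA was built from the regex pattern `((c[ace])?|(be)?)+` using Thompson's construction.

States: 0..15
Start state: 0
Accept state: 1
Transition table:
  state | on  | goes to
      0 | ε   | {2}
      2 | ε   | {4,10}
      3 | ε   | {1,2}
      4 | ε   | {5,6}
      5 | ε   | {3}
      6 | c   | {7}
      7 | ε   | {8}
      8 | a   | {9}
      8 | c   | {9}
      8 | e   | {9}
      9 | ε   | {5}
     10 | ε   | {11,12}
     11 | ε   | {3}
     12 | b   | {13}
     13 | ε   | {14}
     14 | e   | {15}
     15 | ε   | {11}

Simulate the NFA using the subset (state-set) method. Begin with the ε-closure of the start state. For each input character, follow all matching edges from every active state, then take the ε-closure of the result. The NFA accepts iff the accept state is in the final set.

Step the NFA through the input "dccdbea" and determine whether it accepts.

initial (ε-close {0}): {0,1,2,3,4,5,6,10,11,12}
'd' @ 1: {}  — dead — no transitions
rest 'ccdbea' ignored (set empty)
end set {} — state 1 not in

Answer: REJECT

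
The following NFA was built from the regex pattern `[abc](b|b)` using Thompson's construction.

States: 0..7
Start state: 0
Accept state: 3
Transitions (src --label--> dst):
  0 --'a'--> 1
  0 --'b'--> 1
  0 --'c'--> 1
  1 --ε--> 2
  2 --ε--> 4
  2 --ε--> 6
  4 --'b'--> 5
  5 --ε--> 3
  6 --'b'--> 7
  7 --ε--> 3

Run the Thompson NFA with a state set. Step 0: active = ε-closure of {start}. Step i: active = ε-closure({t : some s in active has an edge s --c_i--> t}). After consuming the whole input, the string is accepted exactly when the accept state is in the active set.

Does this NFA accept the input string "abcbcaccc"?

Answer: REJECT

Trace:
initial (ε-close {0}): {0}
'a' @ 1: {1,2,4,6}
'b' @ 2: {3,5,7}  ✓accept
'c' @ 3: {}  — dead — no transitions
rest 'bcaccc' ignored (set empty)
after full input: {}  (accept=3 not in)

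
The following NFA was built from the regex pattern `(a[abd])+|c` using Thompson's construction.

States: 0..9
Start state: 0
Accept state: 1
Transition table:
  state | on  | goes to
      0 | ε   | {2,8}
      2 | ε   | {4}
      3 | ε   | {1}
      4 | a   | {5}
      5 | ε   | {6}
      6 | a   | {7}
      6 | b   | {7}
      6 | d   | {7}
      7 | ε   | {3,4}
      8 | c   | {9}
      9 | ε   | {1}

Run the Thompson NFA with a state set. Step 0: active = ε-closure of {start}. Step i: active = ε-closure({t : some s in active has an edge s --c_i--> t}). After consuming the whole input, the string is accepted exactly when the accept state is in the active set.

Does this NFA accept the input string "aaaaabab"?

Answer: ACCEPT

Trace:
start: ε-closure({0}) = {0,2,4,8}
'a' @ 1: {5,6}
'a' @ 2: {1,3,4,7}  (accept∈set)
'a' @ 3: {5,6}
'a' @ 4: {1,3,4,7}  (accept∈set)
'a' @ 5: {5,6}
'b' @ 6: {1,3,4,7}  (accept∈set)
'a' @ 7: {5,6}
'b' @ 8: {1,3,4,7}  (accept∈set)
final: {1,3,4,7}; accept 1 in set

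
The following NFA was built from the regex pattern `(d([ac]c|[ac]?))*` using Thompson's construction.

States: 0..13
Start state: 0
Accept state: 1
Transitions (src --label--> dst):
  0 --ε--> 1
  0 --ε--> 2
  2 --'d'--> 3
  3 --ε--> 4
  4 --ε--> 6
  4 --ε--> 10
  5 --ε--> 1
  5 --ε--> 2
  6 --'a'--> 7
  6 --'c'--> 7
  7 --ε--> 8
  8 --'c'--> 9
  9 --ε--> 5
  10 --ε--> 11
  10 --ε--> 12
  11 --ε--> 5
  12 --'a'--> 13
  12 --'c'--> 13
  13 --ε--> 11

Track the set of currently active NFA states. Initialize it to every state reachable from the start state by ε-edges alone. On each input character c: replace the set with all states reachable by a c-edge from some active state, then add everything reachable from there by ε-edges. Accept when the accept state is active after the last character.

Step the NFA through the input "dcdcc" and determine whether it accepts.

S₀ = ε-closure({0}) = {0,1,2}
'd' @ 1: {1,2,3,4,5,6,10,11,12}  (accept∈set)
'c' @ 2: {1,2,5,7,8,11,13}  (accept∈set)
'd' @ 3: {1,2,3,4,5,6,10,11,12}  (accept∈set)
'c' @ 4: {1,2,5,7,8,11,13}  (accept∈set)
'c' @ 5: {1,2,5,9}  (accept∈set)
end set {1,2,5,9} — state 1 in

Answer: ACCEPT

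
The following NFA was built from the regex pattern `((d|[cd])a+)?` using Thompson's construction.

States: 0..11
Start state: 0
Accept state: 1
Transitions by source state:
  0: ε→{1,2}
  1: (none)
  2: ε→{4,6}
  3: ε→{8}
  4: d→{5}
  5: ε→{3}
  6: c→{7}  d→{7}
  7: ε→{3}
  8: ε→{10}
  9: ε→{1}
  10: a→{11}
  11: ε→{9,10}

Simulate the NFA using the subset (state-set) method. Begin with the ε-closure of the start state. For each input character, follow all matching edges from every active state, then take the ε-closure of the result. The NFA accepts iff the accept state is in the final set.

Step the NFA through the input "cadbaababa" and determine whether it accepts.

Answer: REJECT

Derivation:
start: ε-closure({0}) = {0,1,2,4,6}
'c' @ 1: {3,7,8,10}
'a' @ 2: {1,9,10,11}  [accepting]
'd' @ 3: {}  — state set empty
rest 'baababa' ignored (set empty)
final: {}; accept 1 not in set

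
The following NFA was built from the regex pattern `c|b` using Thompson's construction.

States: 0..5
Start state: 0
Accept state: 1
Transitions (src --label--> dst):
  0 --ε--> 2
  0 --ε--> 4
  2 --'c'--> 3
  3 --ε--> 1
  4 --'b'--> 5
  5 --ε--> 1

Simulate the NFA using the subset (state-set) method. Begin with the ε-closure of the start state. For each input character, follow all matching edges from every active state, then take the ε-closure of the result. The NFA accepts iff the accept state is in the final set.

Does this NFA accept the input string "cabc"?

S₀ = ε-closure({0}) = {0,2,4}
'c' @ 1: {1,3}  (accept∈set)
'a' @ 2: {}  — no active states
rest 'bc' ignored (set empty)
after full input: {}  (accept=1 not in)

Answer: REJECT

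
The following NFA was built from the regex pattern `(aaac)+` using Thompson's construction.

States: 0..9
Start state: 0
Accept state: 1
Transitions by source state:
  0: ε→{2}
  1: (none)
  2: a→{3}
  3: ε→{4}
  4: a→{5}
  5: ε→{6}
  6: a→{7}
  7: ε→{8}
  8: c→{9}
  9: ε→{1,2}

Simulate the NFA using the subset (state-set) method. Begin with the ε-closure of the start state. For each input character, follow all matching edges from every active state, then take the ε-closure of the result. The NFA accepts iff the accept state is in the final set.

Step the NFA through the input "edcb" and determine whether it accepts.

Answer: REJECT

Derivation:
start: ε-closure({0}) = {0,2}
'e' @ 1: {}  — state set empty
rest 'dcb' ignored (set empty)
end set {} — state 1 not in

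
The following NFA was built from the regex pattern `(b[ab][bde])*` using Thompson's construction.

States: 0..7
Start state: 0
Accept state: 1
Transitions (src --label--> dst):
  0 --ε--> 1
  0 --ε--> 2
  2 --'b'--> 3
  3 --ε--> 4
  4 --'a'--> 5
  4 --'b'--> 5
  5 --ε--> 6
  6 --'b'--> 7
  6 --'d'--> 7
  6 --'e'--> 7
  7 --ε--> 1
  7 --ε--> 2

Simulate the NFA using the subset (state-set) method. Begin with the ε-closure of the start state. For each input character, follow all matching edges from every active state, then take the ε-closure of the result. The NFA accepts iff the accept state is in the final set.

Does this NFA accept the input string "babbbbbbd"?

Answer: ACCEPT

Trace:
start: ε-closure({0}) = {0,1,2}
'b' @ 1: {3,4}
'a' @ 2: {5,6}
'b' @ 3: {1,2,7}  (accept∈set)
'b' @ 4: {3,4}
'b' @ 5: {5,6}
'b' @ 6: {1,2,7}  (accept∈set)
'b' @ 7: {3,4}
'b' @ 8: {5,6}
'd' @ 9: {1,2,7}  (accept∈set)
end set {1,2,7} — state 1 in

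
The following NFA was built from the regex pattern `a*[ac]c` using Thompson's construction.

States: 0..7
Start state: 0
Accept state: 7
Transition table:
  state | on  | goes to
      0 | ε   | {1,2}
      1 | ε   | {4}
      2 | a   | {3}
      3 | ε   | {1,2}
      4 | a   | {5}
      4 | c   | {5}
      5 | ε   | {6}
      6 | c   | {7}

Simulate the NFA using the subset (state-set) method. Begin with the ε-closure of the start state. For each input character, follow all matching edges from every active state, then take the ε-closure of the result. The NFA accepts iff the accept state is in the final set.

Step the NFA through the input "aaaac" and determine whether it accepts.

start: ε-closure({0}) = {0,1,2,4}
'a' @ 1: {1,2,3,4,5,6}
'a' @ 2: {1,2,3,4,5,6}
'a' @ 3: {1,2,3,4,5,6}
'a' @ 4: {1,2,3,4,5,6}
'c' @ 5: {5,6,7}  [accepting]
after full input: {5,6,7}  (accept=7 in)

Answer: ACCEPT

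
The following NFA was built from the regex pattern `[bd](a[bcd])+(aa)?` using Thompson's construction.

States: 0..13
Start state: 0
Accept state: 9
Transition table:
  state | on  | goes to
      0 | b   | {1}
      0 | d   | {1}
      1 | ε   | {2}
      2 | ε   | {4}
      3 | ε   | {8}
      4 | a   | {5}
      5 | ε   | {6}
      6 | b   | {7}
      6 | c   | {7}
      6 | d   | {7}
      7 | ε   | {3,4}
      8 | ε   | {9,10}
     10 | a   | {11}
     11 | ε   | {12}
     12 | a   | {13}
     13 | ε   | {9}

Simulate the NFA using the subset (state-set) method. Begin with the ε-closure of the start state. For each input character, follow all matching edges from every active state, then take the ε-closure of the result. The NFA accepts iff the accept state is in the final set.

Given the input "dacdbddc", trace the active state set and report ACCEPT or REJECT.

initial (ε-close {0}): {0}
'd' @ 1: {1,2,4}
'a' @ 2: {5,6}
'c' @ 3: {3,4,7,8,9,10}  (accept∈set)
'd' @ 4: {}  — state set empty
rest 'bddc' ignored (set empty)
final: {}; accept 9 not in set

Answer: REJECT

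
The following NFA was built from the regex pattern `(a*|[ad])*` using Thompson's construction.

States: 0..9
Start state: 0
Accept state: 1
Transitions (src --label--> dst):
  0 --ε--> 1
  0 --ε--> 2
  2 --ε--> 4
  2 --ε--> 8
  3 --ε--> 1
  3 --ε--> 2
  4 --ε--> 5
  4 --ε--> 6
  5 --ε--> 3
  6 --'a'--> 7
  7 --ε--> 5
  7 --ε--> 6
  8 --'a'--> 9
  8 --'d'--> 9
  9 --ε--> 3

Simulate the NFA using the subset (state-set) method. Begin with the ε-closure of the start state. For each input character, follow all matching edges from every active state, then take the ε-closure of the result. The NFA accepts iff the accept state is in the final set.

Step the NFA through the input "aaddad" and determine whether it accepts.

Answer: ACCEPT

Steps:
S₀ = ε-closure({0}) = {0,1,2,3,4,5,6,8}
'a' @ 1: {1,2,3,4,5,6,7,8,9}  [accepting]
'a' @ 2: {1,2,3,4,5,6,7,8,9}  [accepting]
'd' @ 3: {1,2,3,4,5,6,8,9}  [accepting]
'd' @ 4: {1,2,3,4,5,6,8,9}  [accepting]
'a' @ 5: {1,2,3,4,5,6,7,8,9}  [accepting]
'd' @ 6: {1,2,3,4,5,6,8,9}  [accepting]
final: {1,2,3,4,5,6,8,9}; accept 1 in set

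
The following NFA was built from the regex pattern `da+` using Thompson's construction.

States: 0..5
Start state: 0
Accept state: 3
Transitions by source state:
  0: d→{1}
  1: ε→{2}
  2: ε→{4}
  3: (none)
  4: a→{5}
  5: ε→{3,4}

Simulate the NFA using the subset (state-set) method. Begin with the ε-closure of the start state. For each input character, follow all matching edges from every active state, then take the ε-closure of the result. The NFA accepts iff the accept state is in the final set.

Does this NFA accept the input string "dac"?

start: ε-closure({0}) = {0}
'd' @ 1: {1,2,4}
'a' @ 2: {3,4,5}  (accept∈set)
'c' @ 3: {}  — dead — no transitions
end set {} — state 3 not in

Answer: REJECT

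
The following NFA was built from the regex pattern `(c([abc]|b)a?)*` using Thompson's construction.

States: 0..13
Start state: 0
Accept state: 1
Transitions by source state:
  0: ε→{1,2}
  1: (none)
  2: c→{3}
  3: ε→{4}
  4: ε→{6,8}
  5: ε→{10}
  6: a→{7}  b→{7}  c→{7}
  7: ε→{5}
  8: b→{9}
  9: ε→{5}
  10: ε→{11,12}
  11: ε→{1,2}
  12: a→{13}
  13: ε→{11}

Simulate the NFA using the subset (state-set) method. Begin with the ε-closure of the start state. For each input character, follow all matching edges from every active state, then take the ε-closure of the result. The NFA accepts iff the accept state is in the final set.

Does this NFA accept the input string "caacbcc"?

Answer: ACCEPT

Trace:
start: ε-closure({0}) = {0,1,2}
'c' @ 1: {3,4,6,8}
'a' @ 2: {1,2,5,7,10,11,12}  ✓accept
'a' @ 3: {1,2,11,13}  ✓accept
'c' @ 4: {3,4,6,8}
'b' @ 5: {1,2,5,7,9,10,11,12}  ✓accept
'c' @ 6: {3,4,6,8}
'c' @ 7: {1,2,5,7,10,11,12}  ✓accept
final: {1,2,5,7,10,11,12}; accept 1 in set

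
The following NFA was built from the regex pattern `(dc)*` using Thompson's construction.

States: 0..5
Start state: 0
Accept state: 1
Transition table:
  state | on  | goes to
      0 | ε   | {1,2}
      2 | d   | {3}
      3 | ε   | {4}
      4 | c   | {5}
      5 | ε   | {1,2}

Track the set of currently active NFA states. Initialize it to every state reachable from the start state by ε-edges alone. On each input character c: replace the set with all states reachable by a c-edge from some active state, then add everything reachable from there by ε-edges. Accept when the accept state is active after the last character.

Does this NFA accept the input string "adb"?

start: ε-closure({0}) = {0,1,2}
'a' @ 1: {}  — dead — no transitions
rest 'db' ignored (set empty)
after full input: {}  (accept=1 not in)

Answer: REJECT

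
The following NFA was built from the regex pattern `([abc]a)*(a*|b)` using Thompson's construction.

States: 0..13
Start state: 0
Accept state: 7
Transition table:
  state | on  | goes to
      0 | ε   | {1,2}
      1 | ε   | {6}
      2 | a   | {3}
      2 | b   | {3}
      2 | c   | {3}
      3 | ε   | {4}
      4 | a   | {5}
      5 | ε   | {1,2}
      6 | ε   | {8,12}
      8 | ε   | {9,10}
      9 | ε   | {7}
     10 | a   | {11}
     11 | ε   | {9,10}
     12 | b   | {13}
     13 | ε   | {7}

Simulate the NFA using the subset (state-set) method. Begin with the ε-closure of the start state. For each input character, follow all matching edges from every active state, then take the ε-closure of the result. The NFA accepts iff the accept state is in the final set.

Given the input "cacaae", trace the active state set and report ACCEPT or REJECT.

Answer: REJECT

Trace:
initial (ε-close {0}): {0,1,2,6,7,8,9,10,12}
'c' @ 1: {3,4}
'a' @ 2: {1,2,5,6,7,8,9,10,12}  (accept∈set)
'c' @ 3: {3,4}
'a' @ 4: {1,2,5,6,7,8,9,10,12}  (accept∈set)
'a' @ 5: {3,4,7,9,10,11}  (accept∈set)
'e' @ 6: {}  — no active states
end set {} — state 7 not in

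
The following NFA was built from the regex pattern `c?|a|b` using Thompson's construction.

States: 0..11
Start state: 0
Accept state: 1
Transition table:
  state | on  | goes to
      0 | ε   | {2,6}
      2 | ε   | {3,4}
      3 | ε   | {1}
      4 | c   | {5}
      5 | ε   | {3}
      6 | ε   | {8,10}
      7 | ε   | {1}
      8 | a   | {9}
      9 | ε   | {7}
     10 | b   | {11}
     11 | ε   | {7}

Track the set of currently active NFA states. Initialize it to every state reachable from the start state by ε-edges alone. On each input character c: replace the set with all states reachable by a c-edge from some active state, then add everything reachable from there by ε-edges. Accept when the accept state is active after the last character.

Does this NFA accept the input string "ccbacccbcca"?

S₀ = ε-closure({0}) = {0,1,2,3,4,6,8,10}
'c' @ 1: {1,3,5}  (accept∈set)
'c' @ 2: {}  — dead — no transitions
rest 'bacccbcca' ignored (set empty)
end set {} — state 1 not in

Answer: REJECT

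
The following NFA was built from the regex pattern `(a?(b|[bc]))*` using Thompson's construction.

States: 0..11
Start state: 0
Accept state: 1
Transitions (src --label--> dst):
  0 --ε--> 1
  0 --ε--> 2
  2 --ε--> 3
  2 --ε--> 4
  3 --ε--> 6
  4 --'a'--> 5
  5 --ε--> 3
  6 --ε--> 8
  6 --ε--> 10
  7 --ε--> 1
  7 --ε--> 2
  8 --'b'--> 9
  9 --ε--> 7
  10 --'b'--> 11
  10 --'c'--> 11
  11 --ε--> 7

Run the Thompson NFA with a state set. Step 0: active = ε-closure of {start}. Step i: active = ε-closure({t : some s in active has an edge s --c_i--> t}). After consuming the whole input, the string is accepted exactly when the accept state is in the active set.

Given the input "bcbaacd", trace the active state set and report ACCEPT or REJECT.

S₀ = ε-closure({0}) = {0,1,2,3,4,6,8,10}
'b' @ 1: {1,2,3,4,6,7,8,9,10,11}  ✓accept
'c' @ 2: {1,2,3,4,6,7,8,10,11}  ✓accept
'b' @ 3: {1,2,3,4,6,7,8,9,10,11}  ✓accept
'a' @ 4: {3,5,6,8,10}
'a' @ 5: {}  — dead — no transitions
rest 'cd' ignored (set empty)
final: {}; accept 1 not in set

Answer: REJECT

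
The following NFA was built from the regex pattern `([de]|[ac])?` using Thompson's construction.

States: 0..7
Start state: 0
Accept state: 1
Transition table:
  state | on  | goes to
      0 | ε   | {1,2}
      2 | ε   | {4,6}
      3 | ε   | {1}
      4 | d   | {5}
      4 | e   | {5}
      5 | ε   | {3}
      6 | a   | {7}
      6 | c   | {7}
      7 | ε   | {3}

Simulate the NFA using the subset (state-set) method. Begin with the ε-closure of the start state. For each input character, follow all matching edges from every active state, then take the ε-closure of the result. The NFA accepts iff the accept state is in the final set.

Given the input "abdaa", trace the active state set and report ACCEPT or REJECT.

Answer: REJECT

Trace:
start: ε-closure({0}) = {0,1,2,4,6}
'a' @ 1: {1,3,7}  [accepting]
'b' @ 2: {}  — no active states
rest 'daa' ignored (set empty)
final: {}; accept 1 not in set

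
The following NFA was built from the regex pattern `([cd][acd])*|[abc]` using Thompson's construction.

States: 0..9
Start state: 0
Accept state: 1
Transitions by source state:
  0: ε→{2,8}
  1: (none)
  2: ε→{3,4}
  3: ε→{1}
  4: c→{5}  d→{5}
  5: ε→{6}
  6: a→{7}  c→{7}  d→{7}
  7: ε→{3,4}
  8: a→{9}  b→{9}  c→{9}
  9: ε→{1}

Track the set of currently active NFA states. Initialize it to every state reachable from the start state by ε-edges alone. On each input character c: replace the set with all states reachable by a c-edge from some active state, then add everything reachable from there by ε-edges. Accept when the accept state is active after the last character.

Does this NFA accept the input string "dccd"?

start: ε-closure({0}) = {0,1,2,3,4,8}
'd' @ 1: {5,6}
'c' @ 2: {1,3,4,7}  [accepting]
'c' @ 3: {5,6}
'd' @ 4: {1,3,4,7}  [accepting]
final: {1,3,4,7}; accept 1 in set

Answer: ACCEPT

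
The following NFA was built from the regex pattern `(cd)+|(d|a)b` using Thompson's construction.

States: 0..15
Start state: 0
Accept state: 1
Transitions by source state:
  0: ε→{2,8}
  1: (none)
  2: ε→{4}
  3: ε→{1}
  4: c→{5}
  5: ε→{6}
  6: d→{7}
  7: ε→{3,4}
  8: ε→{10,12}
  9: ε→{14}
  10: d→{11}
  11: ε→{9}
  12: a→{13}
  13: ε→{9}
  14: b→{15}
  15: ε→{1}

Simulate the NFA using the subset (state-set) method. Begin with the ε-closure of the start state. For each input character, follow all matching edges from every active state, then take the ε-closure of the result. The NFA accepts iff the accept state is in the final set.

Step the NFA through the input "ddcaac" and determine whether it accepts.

Answer: REJECT

Derivation:
start: ε-closure({0}) = {0,2,4,8,10,12}
'd' @ 1: {9,11,14}
'd' @ 2: {}  — state set empty
rest 'caac' ignored (set empty)
final: {}; accept 1 not in set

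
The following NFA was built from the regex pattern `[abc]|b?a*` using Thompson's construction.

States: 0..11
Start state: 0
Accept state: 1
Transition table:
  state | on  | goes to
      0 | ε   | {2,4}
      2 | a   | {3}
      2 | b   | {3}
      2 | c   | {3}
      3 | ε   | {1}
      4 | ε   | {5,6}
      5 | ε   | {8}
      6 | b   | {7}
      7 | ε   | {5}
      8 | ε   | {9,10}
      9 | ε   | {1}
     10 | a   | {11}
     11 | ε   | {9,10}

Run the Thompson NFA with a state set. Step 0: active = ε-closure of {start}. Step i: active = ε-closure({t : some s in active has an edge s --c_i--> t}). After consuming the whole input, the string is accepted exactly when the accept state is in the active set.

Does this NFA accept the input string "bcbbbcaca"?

Answer: REJECT

Steps:
S₀ = ε-closure({0}) = {0,1,2,4,5,6,8,9,10}
'b' @ 1: {1,3,5,7,8,9,10}  ✓accept
'c' @ 2: {}  — no active states
rest 'bbbcaca' ignored (set empty)
final: {}; accept 1 not in set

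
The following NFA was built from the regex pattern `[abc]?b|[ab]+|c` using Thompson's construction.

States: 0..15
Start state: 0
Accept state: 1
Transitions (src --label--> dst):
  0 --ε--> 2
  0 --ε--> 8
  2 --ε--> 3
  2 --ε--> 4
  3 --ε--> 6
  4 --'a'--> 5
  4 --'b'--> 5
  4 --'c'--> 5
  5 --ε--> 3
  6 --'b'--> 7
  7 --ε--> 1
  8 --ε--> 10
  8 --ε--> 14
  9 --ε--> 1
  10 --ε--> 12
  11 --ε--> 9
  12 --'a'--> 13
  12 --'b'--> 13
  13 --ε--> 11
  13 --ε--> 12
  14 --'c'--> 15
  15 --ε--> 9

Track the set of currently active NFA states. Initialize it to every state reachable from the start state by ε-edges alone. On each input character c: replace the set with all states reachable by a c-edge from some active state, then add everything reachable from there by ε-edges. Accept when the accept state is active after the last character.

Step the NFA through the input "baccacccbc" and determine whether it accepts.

Answer: REJECT

Derivation:
S₀ = ε-closure({0}) = {0,2,3,4,6,8,10,12,14}
'b' @ 1: {1,3,5,6,7,9,11,12,13}  ✓accept
'a' @ 2: {1,9,11,12,13}  ✓accept
'c' @ 3: {}  — state set empty
rest 'cacccbc' ignored (set empty)
after full input: {}  (accept=1 not in)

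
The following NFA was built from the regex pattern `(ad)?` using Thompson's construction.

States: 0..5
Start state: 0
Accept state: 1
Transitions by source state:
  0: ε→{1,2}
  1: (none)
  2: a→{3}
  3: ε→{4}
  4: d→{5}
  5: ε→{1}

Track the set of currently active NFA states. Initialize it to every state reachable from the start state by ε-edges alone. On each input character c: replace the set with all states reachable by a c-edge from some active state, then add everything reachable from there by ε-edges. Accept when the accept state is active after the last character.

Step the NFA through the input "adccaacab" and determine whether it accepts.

Answer: REJECT

Trace:
S₀ = ε-closure({0}) = {0,1,2}
'a' @ 1: {3,4}
'd' @ 2: {1,5}  (accept∈set)
'c' @ 3: {}  — dead — no transitions
rest 'caacab' ignored (set empty)
final: {}; accept 1 not in set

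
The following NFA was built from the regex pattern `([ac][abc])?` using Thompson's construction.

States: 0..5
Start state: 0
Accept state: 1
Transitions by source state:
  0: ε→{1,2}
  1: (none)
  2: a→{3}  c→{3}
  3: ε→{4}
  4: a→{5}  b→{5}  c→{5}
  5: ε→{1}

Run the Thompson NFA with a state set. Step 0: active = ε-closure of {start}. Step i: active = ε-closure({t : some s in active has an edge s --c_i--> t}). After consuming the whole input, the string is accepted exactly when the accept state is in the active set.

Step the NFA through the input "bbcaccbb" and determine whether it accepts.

Answer: REJECT

Derivation:
initial (ε-close {0}): {0,1,2}
'b' @ 1: {}  — no active states
rest 'bcaccbb' ignored (set empty)
final: {}; accept 1 not in set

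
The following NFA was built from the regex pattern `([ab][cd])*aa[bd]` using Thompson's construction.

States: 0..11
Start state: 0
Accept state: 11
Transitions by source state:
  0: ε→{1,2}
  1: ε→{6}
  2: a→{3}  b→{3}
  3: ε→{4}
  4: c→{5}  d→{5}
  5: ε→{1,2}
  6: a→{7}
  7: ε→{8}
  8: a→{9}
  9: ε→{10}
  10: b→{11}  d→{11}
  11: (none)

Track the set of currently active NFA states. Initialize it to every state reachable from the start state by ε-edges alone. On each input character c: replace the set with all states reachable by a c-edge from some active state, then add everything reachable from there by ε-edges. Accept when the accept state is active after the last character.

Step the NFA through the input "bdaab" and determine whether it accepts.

Answer: ACCEPT

Derivation:
start: ε-closure({0}) = {0,1,2,6}
'b' @ 1: {3,4}
'd' @ 2: {1,2,5,6}
'a' @ 3: {3,4,7,8}
'a' @ 4: {9,10}
'b' @ 5: {11}  (accept∈set)
after full input: {11}  (accept=11 in)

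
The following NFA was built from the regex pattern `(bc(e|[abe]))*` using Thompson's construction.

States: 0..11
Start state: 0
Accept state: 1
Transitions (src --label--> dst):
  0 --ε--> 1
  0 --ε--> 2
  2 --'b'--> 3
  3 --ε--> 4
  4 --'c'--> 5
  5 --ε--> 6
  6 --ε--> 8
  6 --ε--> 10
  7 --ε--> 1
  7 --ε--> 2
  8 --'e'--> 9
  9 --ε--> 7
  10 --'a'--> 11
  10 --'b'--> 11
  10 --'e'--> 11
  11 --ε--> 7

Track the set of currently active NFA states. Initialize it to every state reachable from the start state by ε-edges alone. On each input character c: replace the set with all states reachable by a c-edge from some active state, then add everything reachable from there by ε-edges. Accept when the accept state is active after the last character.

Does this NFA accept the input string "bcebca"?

initial (ε-close {0}): {0,1,2}
'b' @ 1: {3,4}
'c' @ 2: {5,6,8,10}
'e' @ 3: {1,2,7,9,11}  (accept∈set)
'b' @ 4: {3,4}
'c' @ 5: {5,6,8,10}
'a' @ 6: {1,2,7,11}  (accept∈set)
final: {1,2,7,11}; accept 1 in set

Answer: ACCEPT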